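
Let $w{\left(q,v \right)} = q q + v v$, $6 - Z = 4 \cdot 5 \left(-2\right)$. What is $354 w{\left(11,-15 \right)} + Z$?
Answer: $122530$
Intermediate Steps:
$Z = 46$ ($Z = 6 - 4 \cdot 5 \left(-2\right) = 6 - 20 \left(-2\right) = 6 - -40 = 6 + 40 = 46$)
$w{\left(q,v \right)} = q^{2} + v^{2}$
$354 w{\left(11,-15 \right)} + Z = 354 \left(11^{2} + \left(-15\right)^{2}\right) + 46 = 354 \left(121 + 225\right) + 46 = 354 \cdot 346 + 46 = 122484 + 46 = 122530$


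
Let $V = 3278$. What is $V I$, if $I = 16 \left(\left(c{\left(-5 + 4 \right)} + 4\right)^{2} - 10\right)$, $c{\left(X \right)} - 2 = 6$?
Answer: $7028032$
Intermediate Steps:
$c{\left(X \right)} = 8$ ($c{\left(X \right)} = 2 + 6 = 8$)
$I = 2144$ ($I = 16 \left(\left(8 + 4\right)^{2} - 10\right) = 16 \left(12^{2} - 10\right) = 16 \left(144 - 10\right) = 16 \cdot 134 = 2144$)
$V I = 3278 \cdot 2144 = 7028032$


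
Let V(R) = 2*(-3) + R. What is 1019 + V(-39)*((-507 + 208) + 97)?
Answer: 10109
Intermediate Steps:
V(R) = -6 + R
1019 + V(-39)*((-507 + 208) + 97) = 1019 + (-6 - 39)*((-507 + 208) + 97) = 1019 - 45*(-299 + 97) = 1019 - 45*(-202) = 1019 + 9090 = 10109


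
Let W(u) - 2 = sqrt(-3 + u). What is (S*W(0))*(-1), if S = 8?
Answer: -16 - 8*I*sqrt(3) ≈ -16.0 - 13.856*I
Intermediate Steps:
W(u) = 2 + sqrt(-3 + u)
(S*W(0))*(-1) = (8*(2 + sqrt(-3 + 0)))*(-1) = (8*(2 + sqrt(-3)))*(-1) = (8*(2 + I*sqrt(3)))*(-1) = (16 + 8*I*sqrt(3))*(-1) = -16 - 8*I*sqrt(3)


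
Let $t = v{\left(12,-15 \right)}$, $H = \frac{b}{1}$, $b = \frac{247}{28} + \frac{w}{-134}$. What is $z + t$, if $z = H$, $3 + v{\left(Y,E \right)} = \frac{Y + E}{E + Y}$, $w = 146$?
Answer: $\frac{10753}{1876} \approx 5.7319$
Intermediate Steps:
$b = \frac{14505}{1876}$ ($b = \frac{247}{28} + \frac{146}{-134} = 247 \cdot \frac{1}{28} + 146 \left(- \frac{1}{134}\right) = \frac{247}{28} - \frac{73}{67} = \frac{14505}{1876} \approx 7.7319$)
$v{\left(Y,E \right)} = -2$ ($v{\left(Y,E \right)} = -3 + \frac{Y + E}{E + Y} = -3 + \frac{E + Y}{E + Y} = -3 + 1 = -2$)
$H = \frac{14505}{1876}$ ($H = \frac{14505}{1876 \cdot 1} = \frac{14505}{1876} \cdot 1 = \frac{14505}{1876} \approx 7.7319$)
$z = \frac{14505}{1876} \approx 7.7319$
$t = -2$
$z + t = \frac{14505}{1876} - 2 = \frac{10753}{1876}$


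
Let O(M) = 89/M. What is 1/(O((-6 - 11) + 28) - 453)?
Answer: -11/4894 ≈ -0.0022477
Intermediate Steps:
1/(O((-6 - 11) + 28) - 453) = 1/(89/((-6 - 11) + 28) - 453) = 1/(89/(-17 + 28) - 453) = 1/(89/11 - 453) = 1/(-4894/11) = -11/4894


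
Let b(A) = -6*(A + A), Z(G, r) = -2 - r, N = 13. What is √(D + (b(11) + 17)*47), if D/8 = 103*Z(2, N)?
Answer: I*√17765 ≈ 133.29*I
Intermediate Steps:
b(A) = -12*A
D = -12360 (D = 8*(103*(-2 - 1*13)) = 8*(103*(-2 - 13)) = 8*(103*(-15)) = 8*(-1545) = -12360)
√(D + (b(11) + 17)*47) = √(-12360 + (-12*11 + 17)*47) = √(-12360 + (-132 + 17)*47) = √(-12360 - 115*47) = √(-12360 - 5405) = √(-17765) = I*√17765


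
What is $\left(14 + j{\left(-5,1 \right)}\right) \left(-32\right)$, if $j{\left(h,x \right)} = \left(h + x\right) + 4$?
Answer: $-448$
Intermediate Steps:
$j{\left(h,x \right)} = 4 + h + x$
$\left(14 + j{\left(-5,1 \right)}\right) \left(-32\right) = \left(14 + \left(4 - 5 + 1\right)\right) \left(-32\right) = \left(14 + 0\right) \left(-32\right) = 14 \left(-32\right) = -448$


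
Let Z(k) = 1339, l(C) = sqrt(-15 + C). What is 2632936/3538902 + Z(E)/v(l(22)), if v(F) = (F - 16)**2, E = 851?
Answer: 234915629425/36569243817 + 42848*sqrt(7)/62001 ≈ 8.2523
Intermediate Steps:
v(F) = (-16 + F)**2
2632936/3538902 + Z(E)/v(l(22)) = 2632936/3538902 + 1339/((-16 + sqrt(-15 + 22))**2) = 2632936*(1/3538902) + 1339/((-16 + sqrt(7))**2) = 1316468/1769451 + 1339/(-16 + sqrt(7))**2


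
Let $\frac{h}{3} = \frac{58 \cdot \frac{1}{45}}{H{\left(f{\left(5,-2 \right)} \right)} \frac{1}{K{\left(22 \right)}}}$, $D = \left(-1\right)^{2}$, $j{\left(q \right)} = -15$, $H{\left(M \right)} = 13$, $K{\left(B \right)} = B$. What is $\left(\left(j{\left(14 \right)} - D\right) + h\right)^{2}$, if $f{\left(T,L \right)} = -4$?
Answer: $\frac{3400336}{38025} \approx 89.424$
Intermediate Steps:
$D = 1$
$h = \frac{1276}{195}$ ($h = 3 \frac{58 \cdot \frac{1}{45}}{13 \cdot \frac{1}{22}} = 3 \frac{58}{45 \cdot \frac{13}{22}} = 3 \cdot \frac{58}{45} \cdot \frac{22}{13} = 3 \cdot \frac{1276}{585} = \frac{1276}{195} \approx 6.5436$)
$\left(\left(j{\left(14 \right)} - D\right) + h\right)^{2} = \left(\left(-15 - 1\right) + \frac{1276}{195}\right)^{2} = \left(-16 + \frac{1276}{195}\right)^{2} = \left(- \frac{1844}{195}\right)^{2} = \frac{3400336}{38025}$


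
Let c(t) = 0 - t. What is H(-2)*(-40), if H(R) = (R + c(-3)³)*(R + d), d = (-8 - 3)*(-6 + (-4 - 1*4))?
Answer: -152000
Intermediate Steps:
c(t) = -t
d = 154 (d = -11*(-6 + (-4 - 4)) = -11*(-6 - 8) = -11*(-14) = 154)
H(R) = (27 + R)*(154 + R) (H(R) = (R + (-1*(-3))³)*(R + 154) = (R + 3³)*(154 + R) = (R + 27)*(154 + R) = (27 + R)*(154 + R))
H(-2)*(-40) = (4158 + (-2)² + 181*(-2))*(-40) = (4158 + 4 - 362)*(-40) = 3800*(-40) = -152000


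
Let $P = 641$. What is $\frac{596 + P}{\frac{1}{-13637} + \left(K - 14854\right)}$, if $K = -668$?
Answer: $- \frac{16868969}{211673515} \approx -0.079693$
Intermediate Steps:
$\frac{596 + P}{\frac{1}{-13637} + \left(K - 14854\right)} = \frac{596 + 641}{\frac{1}{-13637} - 15522} = \frac{1237}{- \frac{1}{13637} - 15522} = \frac{1237}{- \frac{211673515}{13637}} = 1237 \left(- \frac{13637}{211673515}\right) = - \frac{16868969}{211673515}$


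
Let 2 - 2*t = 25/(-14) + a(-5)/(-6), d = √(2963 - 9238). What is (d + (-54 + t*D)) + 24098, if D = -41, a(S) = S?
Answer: 503653/21 + 5*I*√251 ≈ 23983.0 + 79.215*I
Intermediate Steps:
d = 5*I*√251 (d = √(-6275) = 5*I*√251 ≈ 79.215*I)
t = 31/21 (t = 1 - (25/(-14) - 5/(-6))/2 = 1 - (25*(-1/14) - 5*(-⅙))/2 = 1 - (-25/14 + ⅚)/2 = 1 - ½*(-20/21) = 1 + 10/21 = 31/21 ≈ 1.4762)
(d + (-54 + t*D)) + 24098 = (5*I*√251 + (-54 + (31/21)*(-41))) + 24098 = (5*I*√251 + (-54 - 1271/21)) + 24098 = (5*I*√251 - 2405/21) + 24098 = (-2405/21 + 5*I*√251) + 24098 = 503653/21 + 5*I*√251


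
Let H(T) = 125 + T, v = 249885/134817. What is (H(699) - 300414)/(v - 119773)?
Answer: 6731637505/2691197776 ≈ 2.5014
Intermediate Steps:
v = 83295/44939 (v = 249885*(1/134817) = 83295/44939 ≈ 1.8535)
(H(699) - 300414)/(v - 119773) = ((125 + 699) - 300414)/(83295/44939 - 119773) = (824 - 300414)/(-5382395552/44939) = -299590*(-44939/5382395552) = 6731637505/2691197776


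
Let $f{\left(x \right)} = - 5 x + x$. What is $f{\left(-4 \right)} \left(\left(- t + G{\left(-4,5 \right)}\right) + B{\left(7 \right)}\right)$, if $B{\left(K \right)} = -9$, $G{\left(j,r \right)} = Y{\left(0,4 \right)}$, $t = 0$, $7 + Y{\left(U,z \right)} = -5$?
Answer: $-336$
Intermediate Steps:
$Y{\left(U,z \right)} = -12$ ($Y{\left(U,z \right)} = -7 - 5 = -12$)
$G{\left(j,r \right)} = -12$
$f{\left(x \right)} = - 4 x$
$f{\left(-4 \right)} \left(\left(- t + G{\left(-4,5 \right)}\right) + B{\left(7 \right)}\right) = \left(-4\right) \left(-4\right) \left(\left(\left(-1\right) 0 - 12\right) - 9\right) = 16 \left(\left(0 - 12\right) - 9\right) = 16 \left(-12 - 9\right) = 16 \left(-21\right) = -336$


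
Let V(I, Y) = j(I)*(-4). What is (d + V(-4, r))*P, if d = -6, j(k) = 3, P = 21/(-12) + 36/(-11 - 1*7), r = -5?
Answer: 135/2 ≈ 67.500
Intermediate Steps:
P = -15/4 (P = 21*(-1/12) + 36/(-11 - 7) = -7/4 + 36/(-18) = -7/4 + 36*(-1/18) = -7/4 - 2 = -15/4 ≈ -3.7500)
V(I, Y) = -12 (V(I, Y) = 3*(-4) = -12)
(d + V(-4, r))*P = (-6 - 12)*(-15/4) = -18*(-15/4) = 135/2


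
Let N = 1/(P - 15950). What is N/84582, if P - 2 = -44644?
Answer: -1/5124992544 ≈ -1.9512e-10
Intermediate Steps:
P = -44642 (P = 2 - 44644 = -44642)
N = -1/60592 (N = 1/(-44642 - 15950) = 1/(-60592) = -1/60592 ≈ -1.6504e-5)
N/84582 = -1/60592/84582 = -1/60592*1/84582 = -1/5124992544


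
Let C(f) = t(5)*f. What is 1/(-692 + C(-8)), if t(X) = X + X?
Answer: -1/772 ≈ -0.0012953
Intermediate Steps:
t(X) = 2*X
C(f) = 10*f (C(f) = (2*5)*f = 10*f)
1/(-692 + C(-8)) = 1/(-692 + 10*(-8)) = 1/(-692 - 80) = 1/(-772) = -1/772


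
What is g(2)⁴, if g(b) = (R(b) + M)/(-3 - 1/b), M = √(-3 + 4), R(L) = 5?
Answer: 20736/2401 ≈ 8.6364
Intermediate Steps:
M = 1 (M = √1 = 1)
g(b) = 6/(-3 - 1/b) (g(b) = (5 + 1)/(-3 - 1/b) = 6/(-3 - 1/b))
g(2)⁴ = (-6*2/(1 + 3*2))⁴ = (-6*2/(1 + 6))⁴ = (-6*2/7)⁴ = (-6*2*⅐)⁴ = (-12/7)⁴ = 20736/2401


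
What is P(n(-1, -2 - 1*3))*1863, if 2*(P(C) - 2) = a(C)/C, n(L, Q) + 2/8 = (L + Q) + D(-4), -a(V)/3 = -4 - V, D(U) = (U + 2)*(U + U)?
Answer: 199341/26 ≈ 7667.0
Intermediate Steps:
D(U) = 2*U*(2 + U) (D(U) = (2 + U)*(2*U) = 2*U*(2 + U))
a(V) = 12 + 3*V (a(V) = -3*(-4 - V) = 12 + 3*V)
n(L, Q) = 63/4 + L + Q (n(L, Q) = -1/4 + ((L + Q) + 2*(-4)*(2 - 4)) = -1/4 + ((L + Q) + 2*(-4)*(-2)) = -1/4 + ((L + Q) + 16) = -1/4 + (16 + L + Q) = 63/4 + L + Q)
P(C) = 2 + (12 + 3*C)/(2*C) (P(C) = 2 + ((12 + 3*C)/C)/2 = 2 + (12 + 3*C)/(2*C))
P(n(-1, -2 - 1*3))*1863 = (7/2 + 6/(63/4 - 1 + (-2 - 1*3)))*1863 = (7/2 + 6/(63/4 - 1 + (-2 - 3)))*1863 = (7/2 + 6/(63/4 - 1 - 5))*1863 = (7/2 + 6/(39/4))*1863 = (7/2 + 6*(4/39))*1863 = (7/2 + 8/13)*1863 = (107/26)*1863 = 199341/26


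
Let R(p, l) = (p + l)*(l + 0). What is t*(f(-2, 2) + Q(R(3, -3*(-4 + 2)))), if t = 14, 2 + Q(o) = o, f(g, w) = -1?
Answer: 714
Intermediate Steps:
R(p, l) = l*(l + p) (R(p, l) = (l + p)*l = l*(l + p))
Q(o) = -2 + o
t*(f(-2, 2) + Q(R(3, -3*(-4 + 2)))) = 14*(-1 + (-2 + (-3*(-4 + 2))*(-3*(-4 + 2) + 3))) = 14*(-1 + (-2 + (-3*(-2))*(-3*(-2) + 3))) = 14*(-1 + (-2 + 6*(6 + 3))) = 14*(-1 + (-2 + 6*9)) = 14*(-1 + (-2 + 54)) = 14*(-1 + 52) = 14*51 = 714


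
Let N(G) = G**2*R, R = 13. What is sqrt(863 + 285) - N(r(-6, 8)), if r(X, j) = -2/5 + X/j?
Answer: -6877/400 + 2*sqrt(287) ≈ 16.690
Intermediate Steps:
r(X, j) = -2/5 + X/j (r(X, j) = -2*1/5 + X/j = -2/5 + X/j)
N(G) = 13*G**2 (N(G) = G**2*13 = 13*G**2)
sqrt(863 + 285) - N(r(-6, 8)) = sqrt(863 + 285) - 13*(-2/5 - 6/8)**2 = sqrt(1148) - 13*(-2/5 - 6*1/8)**2 = 2*sqrt(287) - 13*(-2/5 - 3/4)**2 = 2*sqrt(287) - 13*(-23/20)**2 = 2*sqrt(287) - 13*529/400 = 2*sqrt(287) - 1*6877/400 = 2*sqrt(287) - 6877/400 = -6877/400 + 2*sqrt(287)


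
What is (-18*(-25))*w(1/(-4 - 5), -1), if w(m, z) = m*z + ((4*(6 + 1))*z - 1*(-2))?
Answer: -11650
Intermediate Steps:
w(m, z) = 2 + 28*z + m*z (w(m, z) = m*z + ((4*7)*z + 2) = m*z + (28*z + 2) = m*z + (2 + 28*z) = 2 + 28*z + m*z)
(-18*(-25))*w(1/(-4 - 5), -1) = (-18*(-25))*(2 + 28*(-1) - 1/(-4 - 5)) = 450*(2 - 28 - 1/(-9)) = 450*(2 - 28 - 1/9*(-1)) = 450*(2 - 28 + 1/9) = 450*(-233/9) = -11650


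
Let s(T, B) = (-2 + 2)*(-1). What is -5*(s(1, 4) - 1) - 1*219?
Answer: -214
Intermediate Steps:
s(T, B) = 0 (s(T, B) = 0*(-1) = 0)
-5*(s(1, 4) - 1) - 1*219 = -5*(0 - 1) - 1*219 = -5*(-1) - 219 = 5 - 219 = -214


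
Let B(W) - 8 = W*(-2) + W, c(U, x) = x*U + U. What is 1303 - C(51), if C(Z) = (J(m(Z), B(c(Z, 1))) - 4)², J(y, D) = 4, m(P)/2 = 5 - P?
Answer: 1303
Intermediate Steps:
c(U, x) = U + U*x (c(U, x) = U*x + U = U + U*x)
B(W) = 8 - W (B(W) = 8 + (W*(-2) + W) = 8 + (-2*W + W) = 8 - W)
m(P) = 10 - 2*P (m(P) = 2*(5 - P) = 10 - 2*P)
C(Z) = 0 (C(Z) = (4 - 4)² = 0² = 0)
1303 - C(51) = 1303 - 1*0 = 1303 + 0 = 1303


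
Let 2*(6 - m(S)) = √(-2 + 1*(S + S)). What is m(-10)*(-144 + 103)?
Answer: -246 + 41*I*√22/2 ≈ -246.0 + 96.154*I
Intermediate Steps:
m(S) = 6 - √(-2 + 2*S)/2 (m(S) = 6 - √(-2 + 1*(S + S))/2 = 6 - √(-2 + 1*(2*S))/2 = 6 - √(-2 + 2*S)/2)
m(-10)*(-144 + 103) = (6 - √(-2 + 2*(-10))/2)*(-144 + 103) = (6 - √(-2 - 20)/2)*(-41) = (6 - I*√22/2)*(-41) = -246 + 41*I*√22/2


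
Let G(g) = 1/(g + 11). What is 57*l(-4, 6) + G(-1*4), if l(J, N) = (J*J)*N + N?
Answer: 40699/7 ≈ 5814.1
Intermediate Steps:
l(J, N) = N + N*J² (l(J, N) = J²*N + N = N*J² + N = N + N*J²)
G(g) = 1/(11 + g)
57*l(-4, 6) + G(-1*4) = 57*(6*(1 + (-4)²)) + 1/(11 - 1*4) = 57*(6*(1 + 16)) + 1/(11 - 4) = 57*(6*17) + 1/7 = 57*102 + ⅐ = 5814 + ⅐ = 40699/7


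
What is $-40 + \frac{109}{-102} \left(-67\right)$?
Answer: $\frac{3223}{102} \approx 31.598$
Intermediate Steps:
$-40 + \frac{109}{-102} \left(-67\right) = -40 + 109 \left(- \frac{1}{102}\right) \left(-67\right) = -40 - - \frac{7303}{102} = -40 + \frac{7303}{102} = \frac{3223}{102}$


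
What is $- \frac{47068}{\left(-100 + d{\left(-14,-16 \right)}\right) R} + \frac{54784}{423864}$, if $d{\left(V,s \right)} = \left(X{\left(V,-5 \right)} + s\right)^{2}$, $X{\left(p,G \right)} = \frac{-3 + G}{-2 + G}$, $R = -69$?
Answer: $\frac{119723917}{20716353} \approx 5.7792$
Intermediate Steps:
$X{\left(p,G \right)} = \frac{-3 + G}{-2 + G}$
$d{\left(V,s \right)} = \left(\frac{8}{7} + s\right)^{2}$ ($d{\left(V,s \right)} = \left(\frac{-3 - 5}{-2 - 5} + s\right)^{2} = \left(\frac{1}{-7} \left(-8\right) + s\right)^{2} = \left(\left(- \frac{1}{7}\right) \left(-8\right) + s\right)^{2} = \left(\frac{8}{7} + s\right)^{2}$)
$- \frac{47068}{\left(-100 + d{\left(-14,-16 \right)}\right) R} + \frac{54784}{423864} = - \frac{47068}{\left(-100 + \frac{\left(8 + 7 \left(-16\right)\right)^{2}}{49}\right) \left(-69\right)} + \frac{54784}{423864} = - \frac{47068}{\left(-100 + \frac{\left(8 - 112\right)^{2}}{49}\right) \left(-69\right)} + 54784 \cdot \frac{1}{423864} = - \frac{47068}{\left(-100 + \frac{\left(-104\right)^{2}}{49}\right) \left(-69\right)} + \frac{6848}{52983} = - \frac{47068}{\left(-100 + \frac{1}{49} \cdot 10816\right) \left(-69\right)} + \frac{6848}{52983} = - \frac{47068}{\left(-100 + \frac{10816}{49}\right) \left(-69\right)} + \frac{6848}{52983} = - \frac{47068}{\frac{5916}{49} \left(-69\right)} + \frac{6848}{52983} = - \frac{47068}{- \frac{408204}{49}} + \frac{6848}{52983} = \left(-47068\right) \left(- \frac{49}{408204}\right) + \frac{6848}{52983} = \frac{576583}{102051} + \frac{6848}{52983} = \frac{119723917}{20716353}$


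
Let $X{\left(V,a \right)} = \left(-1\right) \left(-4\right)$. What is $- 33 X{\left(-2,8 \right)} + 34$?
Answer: $-98$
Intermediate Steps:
$X{\left(V,a \right)} = 4$
$- 33 X{\left(-2,8 \right)} + 34 = \left(-33\right) 4 + 34 = -132 + 34 = -98$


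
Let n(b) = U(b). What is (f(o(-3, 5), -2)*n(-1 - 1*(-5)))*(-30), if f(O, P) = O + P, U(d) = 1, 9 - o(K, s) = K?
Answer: -300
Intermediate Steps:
o(K, s) = 9 - K
n(b) = 1
(f(o(-3, 5), -2)*n(-1 - 1*(-5)))*(-30) = (((9 - 1*(-3)) - 2)*1)*(-30) = (((9 + 3) - 2)*1)*(-30) = ((12 - 2)*1)*(-30) = (10*1)*(-30) = 10*(-30) = -300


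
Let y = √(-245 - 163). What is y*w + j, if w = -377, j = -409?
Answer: -409 - 754*I*√102 ≈ -409.0 - 7615.0*I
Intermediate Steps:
y = 2*I*√102 (y = √(-408) = 2*I*√102 ≈ 20.199*I)
y*w + j = (2*I*√102)*(-377) - 409 = -754*I*√102 - 409 = -409 - 754*I*√102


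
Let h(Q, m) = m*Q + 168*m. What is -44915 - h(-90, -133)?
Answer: -34541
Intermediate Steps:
h(Q, m) = 168*m + Q*m (h(Q, m) = Q*m + 168*m = 168*m + Q*m)
-44915 - h(-90, -133) = -44915 - (-133)*(168 - 90) = -44915 - (-133)*78 = -44915 - 1*(-10374) = -44915 + 10374 = -34541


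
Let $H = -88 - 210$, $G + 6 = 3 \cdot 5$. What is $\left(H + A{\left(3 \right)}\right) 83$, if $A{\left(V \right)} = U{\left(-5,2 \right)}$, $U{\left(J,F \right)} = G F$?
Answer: $-23240$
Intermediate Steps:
$G = 9$ ($G = -6 + 3 \cdot 5 = -6 + 15 = 9$)
$U{\left(J,F \right)} = 9 F$
$H = -298$
$A{\left(V \right)} = 18$ ($A{\left(V \right)} = 9 \cdot 2 = 18$)
$\left(H + A{\left(3 \right)}\right) 83 = \left(-298 + 18\right) 83 = \left(-280\right) 83 = -23240$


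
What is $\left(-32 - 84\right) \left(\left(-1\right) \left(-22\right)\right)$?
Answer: $-2552$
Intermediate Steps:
$\left(-32 - 84\right) \left(\left(-1\right) \left(-22\right)\right) = \left(-116\right) 22 = -2552$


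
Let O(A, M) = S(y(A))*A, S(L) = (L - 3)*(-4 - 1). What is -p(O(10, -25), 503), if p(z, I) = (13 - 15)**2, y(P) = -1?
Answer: -4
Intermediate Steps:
S(L) = 15 - 5*L (S(L) = (-3 + L)*(-5) = 15 - 5*L)
O(A, M) = 20*A (O(A, M) = (15 - 5*(-1))*A = (15 + 5)*A = 20*A)
p(z, I) = 4 (p(z, I) = (-2)**2 = 4)
-p(O(10, -25), 503) = -1*4 = -4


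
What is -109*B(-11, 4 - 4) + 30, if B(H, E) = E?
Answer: 30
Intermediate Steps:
-109*B(-11, 4 - 4) + 30 = -109*(4 - 4) + 30 = -109*0 + 30 = 0 + 30 = 30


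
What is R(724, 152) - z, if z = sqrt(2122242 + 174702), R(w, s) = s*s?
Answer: 23104 - 12*sqrt(15951) ≈ 21588.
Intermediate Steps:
R(w, s) = s**2
z = 12*sqrt(15951) (z = sqrt(2296944) = 12*sqrt(15951) ≈ 1515.6)
R(724, 152) - z = 152**2 - 12*sqrt(15951) = 23104 - 12*sqrt(15951)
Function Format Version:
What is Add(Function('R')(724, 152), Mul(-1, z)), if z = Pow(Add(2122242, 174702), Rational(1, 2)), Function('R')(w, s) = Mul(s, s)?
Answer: Add(23104, Mul(-12, Pow(15951, Rational(1, 2)))) ≈ 21588.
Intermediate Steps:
Function('R')(w, s) = Pow(s, 2)
z = Mul(12, Pow(15951, Rational(1, 2))) (z = Pow(2296944, Rational(1, 2)) = Mul(12, Pow(15951, Rational(1, 2))) ≈ 1515.6)
Add(Function('R')(724, 152), Mul(-1, z)) = Add(Pow(152, 2), Mul(-1, Mul(12, Pow(15951, Rational(1, 2))))) = Add(23104, Mul(-12, Pow(15951, Rational(1, 2))))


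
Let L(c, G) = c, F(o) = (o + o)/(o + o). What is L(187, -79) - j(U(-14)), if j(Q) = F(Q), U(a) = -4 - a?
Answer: 186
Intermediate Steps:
F(o) = 1 (F(o) = (2*o)/((2*o)) = (2*o)*(1/(2*o)) = 1)
j(Q) = 1
L(187, -79) - j(U(-14)) = 187 - 1*1 = 187 - 1 = 186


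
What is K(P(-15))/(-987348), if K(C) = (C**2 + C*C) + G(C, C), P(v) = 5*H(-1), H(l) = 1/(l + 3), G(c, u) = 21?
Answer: -67/1974696 ≈ -3.3929e-5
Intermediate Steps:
H(l) = 1/(3 + l)
P(v) = 5/2 (P(v) = 5/(3 - 1) = 5/2)
K(C) = 21 + 2*C**2 (K(C) = (C**2 + C*C) + 21 = (C**2 + C**2) + 21 = 2*C**2 + 21 = 21 + 2*C**2)
K(P(-15))/(-987348) = (21 + 2*(5/2)**2)/(-987348) = (21 + 2*(25/4))*(-1/987348) = (21 + 25/2)*(-1/987348) = (67/2)*(-1/987348) = -67/1974696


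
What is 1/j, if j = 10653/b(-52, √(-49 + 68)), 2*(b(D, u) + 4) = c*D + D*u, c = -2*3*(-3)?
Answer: -472/10653 - 26*√19/10653 ≈ -0.054945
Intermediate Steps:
c = 18 (c = -6*(-3) = 18)
b(D, u) = -4 + 9*D + D*u/2 (b(D, u) = -4 + (18*D + D*u)/2 = -4 + (9*D + D*u/2) = -4 + 9*D + D*u/2)
j = 10653/(-472 - 26*√19) (j = 10653/(-4 + 9*(-52) + (½)*(-52)*√(-49 + 68)) = 10653/(-4 - 468 + (½)*(-52)*√19) = 10653/(-4 - 468 - 26*√19) = 10653/(-472 - 26*√19) ≈ -18.200)
1/j = 1/(-419018/17495 + 46163*√19/34990)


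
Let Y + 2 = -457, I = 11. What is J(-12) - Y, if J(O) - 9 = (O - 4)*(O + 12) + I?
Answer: 479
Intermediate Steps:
J(O) = 20 + (-4 + O)*(12 + O) (J(O) = 9 + ((O - 4)*(O + 12) + 11) = 9 + ((-4 + O)*(12 + O) + 11) = 9 + (11 + (-4 + O)*(12 + O)) = 20 + (-4 + O)*(12 + O))
Y = -459 (Y = -2 - 457 = -459)
J(-12) - Y = (-28 + (-12)**2 + 8*(-12)) - 1*(-459) = (-28 + 144 - 96) + 459 = 20 + 459 = 479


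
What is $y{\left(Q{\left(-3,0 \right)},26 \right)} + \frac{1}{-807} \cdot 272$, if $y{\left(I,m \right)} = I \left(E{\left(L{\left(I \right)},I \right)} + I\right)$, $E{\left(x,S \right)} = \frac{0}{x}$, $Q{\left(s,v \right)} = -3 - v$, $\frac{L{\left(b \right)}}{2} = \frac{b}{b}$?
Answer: $\frac{6991}{807} \approx 8.6629$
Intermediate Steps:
$L{\left(b \right)} = 2$ ($L{\left(b \right)} = 2 \frac{b}{b} = 2 \cdot 1 = 2$)
$E{\left(x,S \right)} = 0$
$y{\left(I,m \right)} = I^{2}$ ($y{\left(I,m \right)} = I \left(0 + I\right) = I I = I^{2}$)
$y{\left(Q{\left(-3,0 \right)},26 \right)} + \frac{1}{-807} \cdot 272 = \left(-3 - 0\right)^{2} + \frac{1}{-807} \cdot 272 = \left(-3 + 0\right)^{2} - \frac{272}{807} = \left(-3\right)^{2} - \frac{272}{807} = 9 - \frac{272}{807} = \frac{6991}{807}$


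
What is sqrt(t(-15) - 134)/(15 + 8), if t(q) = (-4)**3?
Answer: 3*I*sqrt(22)/23 ≈ 0.61179*I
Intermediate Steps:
t(q) = -64
sqrt(t(-15) - 134)/(15 + 8) = sqrt(-64 - 134)/(15 + 8) = sqrt(-198)/23 = (3*I*sqrt(22))/23 = 3*I*sqrt(22)/23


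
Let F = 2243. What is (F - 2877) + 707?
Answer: 73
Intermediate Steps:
(F - 2877) + 707 = (2243 - 2877) + 707 = -634 + 707 = 73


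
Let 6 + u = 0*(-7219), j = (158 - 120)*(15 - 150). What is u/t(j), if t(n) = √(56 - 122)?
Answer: I*√66/11 ≈ 0.73855*I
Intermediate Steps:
j = -5130 (j = 38*(-135) = -5130)
t(n) = I*√66 (t(n) = √(-66) = I*√66)
u = -6 (u = -6 + 0*(-7219) = -6 + 0 = -6)
u/t(j) = -6*(-I*√66/66) = -(-1)*I*√66/11 = I*√66/11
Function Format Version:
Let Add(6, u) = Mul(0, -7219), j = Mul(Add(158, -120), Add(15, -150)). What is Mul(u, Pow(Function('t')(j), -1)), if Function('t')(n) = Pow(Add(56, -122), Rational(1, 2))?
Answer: Mul(Rational(1, 11), I, Pow(66, Rational(1, 2))) ≈ Mul(0.73855, I)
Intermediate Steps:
j = -5130 (j = Mul(38, -135) = -5130)
Function('t')(n) = Mul(I, Pow(66, Rational(1, 2))) (Function('t')(n) = Pow(-66, Rational(1, 2)) = Mul(I, Pow(66, Rational(1, 2))))
u = -6 (u = Add(-6, Mul(0, -7219)) = Add(-6, 0) = -6)
Mul(u, Pow(Function('t')(j), -1)) = Mul(-6, Pow(Mul(I, Pow(66, Rational(1, 2))), -1)) = Mul(-6, Mul(Rational(-1, 66), I, Pow(66, Rational(1, 2)))) = Mul(Rational(1, 11), I, Pow(66, Rational(1, 2)))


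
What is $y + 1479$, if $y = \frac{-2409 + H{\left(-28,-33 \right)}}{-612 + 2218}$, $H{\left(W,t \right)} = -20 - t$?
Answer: $\frac{1186439}{803} \approx 1477.5$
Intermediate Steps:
$y = - \frac{1198}{803}$ ($y = \frac{-2409 - -13}{-612 + 2218} = \frac{-2409 + \left(-20 + 33\right)}{1606} = \left(-2409 + 13\right) \frac{1}{1606} = \left(-2396\right) \frac{1}{1606} = - \frac{1198}{803} \approx -1.4919$)
$y + 1479 = - \frac{1198}{803} + 1479 = \frac{1186439}{803}$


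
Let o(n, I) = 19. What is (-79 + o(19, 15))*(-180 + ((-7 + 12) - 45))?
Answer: 13200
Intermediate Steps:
(-79 + o(19, 15))*(-180 + ((-7 + 12) - 45)) = (-79 + 19)*(-180 + ((-7 + 12) - 45)) = -60*(-180 + (5 - 45)) = -60*(-180 - 40) = -60*(-220) = 13200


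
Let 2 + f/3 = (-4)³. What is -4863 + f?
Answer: -5061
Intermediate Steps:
f = -198 (f = -6 + 3*(-4)³ = -6 + 3*(-64) = -6 - 192 = -198)
-4863 + f = -4863 - 198 = -5061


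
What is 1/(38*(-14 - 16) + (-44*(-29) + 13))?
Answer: 1/149 ≈ 0.0067114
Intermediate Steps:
1/(38*(-14 - 16) + (-44*(-29) + 13)) = 1/(38*(-30) + (1276 + 13)) = 1/(-1140 + 1289) = 1/149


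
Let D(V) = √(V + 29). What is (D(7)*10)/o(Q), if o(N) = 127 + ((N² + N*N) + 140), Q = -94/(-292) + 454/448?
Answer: 8021637120/36173052409 ≈ 0.22176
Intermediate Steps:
D(V) = √(29 + V)
Q = 21835/16352 (Q = -94*(-1/292) + 454*(1/448) = 47/146 + 227/224 = 21835/16352 ≈ 1.3353)
o(N) = 267 + 2*N² (o(N) = 127 + ((N² + N²) + 140) = 127 + (2*N² + 140) = 127 + (140 + 2*N²) = 267 + 2*N²)
(D(7)*10)/o(Q) = (√(29 + 7)*10)/(267 + 2*(21835/16352)²) = (√36*10)/(267 + 2*(476767225/267387904)) = (6*10)/(267 + 476767225/133693952) = 60/(36173052409/133693952) = 60*(133693952/36173052409) = 8021637120/36173052409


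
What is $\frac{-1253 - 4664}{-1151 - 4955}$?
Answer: $\frac{5917}{6106} \approx 0.96905$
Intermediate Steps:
$\frac{-1253 - 4664}{-1151 - 4955} = - \frac{5917}{-6106} = \left(-5917\right) \left(- \frac{1}{6106}\right) = \frac{5917}{6106}$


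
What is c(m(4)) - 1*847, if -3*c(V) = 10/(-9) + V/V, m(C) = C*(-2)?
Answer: -22868/27 ≈ -846.96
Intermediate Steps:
m(C) = -2*C
c(V) = 1/27 (c(V) = -(10/(-9) + V/V)/3 = -(10*(-⅑) + 1)/3 = -(-10/9 + 1)/3 = -⅓*(-⅑) = 1/27)
c(m(4)) - 1*847 = 1/27 - 1*847 = 1/27 - 847 = -22868/27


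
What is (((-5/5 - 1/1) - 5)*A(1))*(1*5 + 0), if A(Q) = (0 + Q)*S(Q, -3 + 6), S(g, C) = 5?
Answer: -175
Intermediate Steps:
A(Q) = 5*Q (A(Q) = (0 + Q)*5 = Q*5 = 5*Q)
(((-5/5 - 1/1) - 5)*A(1))*(1*5 + 0) = (((-5/5 - 1/1) - 5)*(5*1))*(1*5 + 0) = (((-5*1/5 - 1*1) - 5)*5)*(5 + 0) = (((-1 - 1) - 5)*5)*5 = ((-2 - 5)*5)*5 = -7*5*5 = -35*5 = -175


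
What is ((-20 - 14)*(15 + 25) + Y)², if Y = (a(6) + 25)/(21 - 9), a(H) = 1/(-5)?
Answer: 414896161/225 ≈ 1.8440e+6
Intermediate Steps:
a(H) = -⅕
Y = 31/15 (Y = (-⅕ + 25)/(21 - 9) = (124/5)/12 = (124/5)*(1/12) = 31/15 ≈ 2.0667)
((-20 - 14)*(15 + 25) + Y)² = ((-20 - 14)*(15 + 25) + 31/15)² = (-34*40 + 31/15)² = (-1360 + 31/15)² = (-20369/15)² = 414896161/225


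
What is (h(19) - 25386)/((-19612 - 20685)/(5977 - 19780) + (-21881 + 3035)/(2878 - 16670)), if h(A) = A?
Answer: -2414570274096/407953781 ≈ -5918.7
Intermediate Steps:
(h(19) - 25386)/((-19612 - 20685)/(5977 - 19780) + (-21881 + 3035)/(2878 - 16670)) = (19 - 25386)/((-19612 - 20685)/(5977 - 19780) + (-21881 + 3035)/(2878 - 16670)) = -25367/(-40297/(-13803) - 18846/(-13792)) = -25367/(-40297*(-1/13803) - 18846*(-1/13792)) = -25367/(40297/13803 + 9423/6896) = -25367/407953781/95185488 = -25367*95185488/407953781 = -2414570274096/407953781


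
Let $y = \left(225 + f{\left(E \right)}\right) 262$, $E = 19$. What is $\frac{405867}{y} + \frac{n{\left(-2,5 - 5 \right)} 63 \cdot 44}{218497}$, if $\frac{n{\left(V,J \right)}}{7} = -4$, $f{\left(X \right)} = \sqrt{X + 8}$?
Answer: $\frac{700897491217}{107279405036} - \frac{135289 \sqrt{3}}{1472964} \approx 6.3743$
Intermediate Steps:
$f{\left(X \right)} = \sqrt{8 + X}$
$n{\left(V,J \right)} = -28$ ($n{\left(V,J \right)} = 7 \left(-4\right) = -28$)
$y = 58950 + 786 \sqrt{3}$ ($y = \left(225 + \sqrt{8 + 19}\right) 262 = \left(225 + \sqrt{27}\right) 262 = \left(225 + 3 \sqrt{3}\right) 262 = 58950 + 786 \sqrt{3} \approx 60311.0$)
$\frac{405867}{y} + \frac{n{\left(-2,5 - 5 \right)} 63 \cdot 44}{218497} = \frac{405867}{58950 + 786 \sqrt{3}} + \frac{\left(-28\right) 63 \cdot 44}{218497} = \frac{405867}{58950 + 786 \sqrt{3}} + \left(-1764\right) 44 \cdot \frac{1}{218497} = \frac{405867}{58950 + 786 \sqrt{3}} - \frac{77616}{218497} = - \frac{77616}{218497} + \frac{405867}{58950 + 786 \sqrt{3}}$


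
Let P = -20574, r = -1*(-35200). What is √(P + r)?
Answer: √14626 ≈ 120.94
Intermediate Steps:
r = 35200
√(P + r) = √(-20574 + 35200) = √14626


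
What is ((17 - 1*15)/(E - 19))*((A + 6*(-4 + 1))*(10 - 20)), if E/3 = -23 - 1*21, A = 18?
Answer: 0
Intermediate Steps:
E = -132 (E = 3*(-23 - 1*21) = 3*(-23 - 21) = 3*(-44) = -132)
((17 - 1*15)/(E - 19))*((A + 6*(-4 + 1))*(10 - 20)) = ((17 - 1*15)/(-132 - 19))*((18 + 6*(-4 + 1))*(10 - 20)) = ((17 - 15)/(-151))*((18 + 6*(-3))*(-10)) = (-1/151*2)*((18 - 18)*(-10)) = -0*(-10) = -2/151*0 = 0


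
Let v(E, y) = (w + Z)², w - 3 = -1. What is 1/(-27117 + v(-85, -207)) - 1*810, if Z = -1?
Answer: -21963961/27116 ≈ -810.00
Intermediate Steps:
w = 2 (w = 3 - 1 = 2)
v(E, y) = 1 (v(E, y) = (2 - 1)² = 1² = 1)
1/(-27117 + v(-85, -207)) - 1*810 = 1/(-27117 + 1) - 1*810 = 1/(-27116) - 810 = -1/27116 - 810 = -21963961/27116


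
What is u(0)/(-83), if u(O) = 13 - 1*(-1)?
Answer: -14/83 ≈ -0.16867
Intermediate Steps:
u(O) = 14 (u(O) = 13 + 1 = 14)
u(0)/(-83) = 14/(-83) = 14*(-1/83) = -14/83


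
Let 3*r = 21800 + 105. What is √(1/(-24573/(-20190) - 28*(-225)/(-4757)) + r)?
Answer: √774131522760036465/10303239 ≈ 85.395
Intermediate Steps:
r = 21905/3 (r = (21800 + 105)/3 = (⅓)*21905 = 21905/3 ≈ 7301.7)
√(1/(-24573/(-20190) - 28*(-225)/(-4757)) + r) = √(1/(-24573/(-20190) - 28*(-225)/(-4757)) + 21905/3) = √(1/(-24573*(-1/20190) + 6300*(-1/4757)) + 21905/3) = √(1/(8191/6730 - 6300/4757) + 21905/3) = √(1/(-3434413/32014610) + 21905/3) = √(-32014610/3434413 + 21905/3) = √(75134772935/10303239) = √774131522760036465/10303239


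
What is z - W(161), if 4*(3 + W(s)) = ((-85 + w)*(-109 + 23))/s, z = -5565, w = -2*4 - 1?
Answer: -897503/161 ≈ -5574.6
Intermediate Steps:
w = -9 (w = -8 - 1 = -9)
W(s) = -3 + 2021/s (W(s) = -3 + (((-85 - 9)*(-109 + 23))/s)/4 = -3 + ((-94*(-86))/s)/4 = -3 + (8084/s)/4 = -3 + 2021/s)
z - W(161) = -5565 - (-3 + 2021/161) = -5565 - 1*1538/161 = -5565 - 1538/161 = -897503/161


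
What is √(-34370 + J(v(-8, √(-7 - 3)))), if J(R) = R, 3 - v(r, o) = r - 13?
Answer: I*√34346 ≈ 185.33*I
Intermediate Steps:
v(r, o) = 16 - r (v(r, o) = 3 - (r - 13) = 3 - (-13 + r) = 3 + (13 - r) = 16 - r)
√(-34370 + J(v(-8, √(-7 - 3)))) = √(-34370 + (16 - 1*(-8))) = √(-34370 + (16 + 8)) = √(-34370 + 24) = √(-34346) = I*√34346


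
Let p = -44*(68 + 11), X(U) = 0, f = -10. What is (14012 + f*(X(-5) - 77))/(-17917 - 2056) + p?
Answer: -69440930/19973 ≈ -3476.7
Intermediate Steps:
p = -3476 (p = -44*79 = -3476)
(14012 + f*(X(-5) - 77))/(-17917 - 2056) + p = (14012 - 10*(0 - 77))/(-17917 - 2056) - 3476 = (14012 - 10*(-77))/(-19973) - 3476 = (14012 + 770)*(-1/19973) - 3476 = 14782*(-1/19973) - 3476 = -14782/19973 - 3476 = -69440930/19973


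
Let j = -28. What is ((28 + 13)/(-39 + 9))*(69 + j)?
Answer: -1681/30 ≈ -56.033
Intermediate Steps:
((28 + 13)/(-39 + 9))*(69 + j) = ((28 + 13)/(-39 + 9))*(69 - 28) = (41/(-30))*41 = (41*(-1/30))*41 = -41/30*41 = -1681/30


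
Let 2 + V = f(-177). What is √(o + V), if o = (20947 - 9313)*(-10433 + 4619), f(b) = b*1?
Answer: I*√67640255 ≈ 8224.4*I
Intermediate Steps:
f(b) = b
V = -179 (V = -2 - 177 = -179)
o = -67640076 (o = 11634*(-5814) = -67640076)
√(o + V) = √(-67640076 - 179) = √(-67640255) = I*√67640255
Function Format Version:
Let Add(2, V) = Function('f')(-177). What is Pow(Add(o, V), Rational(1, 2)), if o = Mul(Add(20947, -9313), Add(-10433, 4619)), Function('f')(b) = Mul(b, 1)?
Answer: Mul(I, Pow(67640255, Rational(1, 2))) ≈ Mul(8224.4, I)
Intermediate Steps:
Function('f')(b) = b
V = -179 (V = Add(-2, -177) = -179)
o = -67640076 (o = Mul(11634, -5814) = -67640076)
Pow(Add(o, V), Rational(1, 2)) = Pow(Add(-67640076, -179), Rational(1, 2)) = Pow(-67640255, Rational(1, 2)) = Mul(I, Pow(67640255, Rational(1, 2)))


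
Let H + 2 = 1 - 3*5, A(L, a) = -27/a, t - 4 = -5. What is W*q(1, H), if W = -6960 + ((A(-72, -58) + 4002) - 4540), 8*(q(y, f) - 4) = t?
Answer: -13480567/464 ≈ -29053.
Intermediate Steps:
t = -1 (t = 4 - 5 = -1)
H = -16 (H = -2 + (1 - 3*5) = -2 + (1 - 15) = -2 - 14 = -16)
q(y, f) = 31/8 (q(y, f) = 4 + (1/8)*(-1) = 4 - 1/8 = 31/8)
W = -434857/58 (W = -6960 + ((-27/(-58) + 4002) - 4540) = -6960 + ((-27*(-1/58) + 4002) - 4540) = -6960 + ((27/58 + 4002) - 4540) = -6960 + (232143/58 - 4540) = -6960 - 31177/58 = -434857/58 ≈ -7497.5)
W*q(1, H) = -434857/58*31/8 = -13480567/464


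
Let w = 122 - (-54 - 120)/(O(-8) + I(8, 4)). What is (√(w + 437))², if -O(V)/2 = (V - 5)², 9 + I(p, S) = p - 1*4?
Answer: 191563/343 ≈ 558.49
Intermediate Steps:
I(p, S) = -13 + p (I(p, S) = -9 + (p - 1*4) = -9 + (p - 4) = -9 + (-4 + p) = -13 + p)
O(V) = -2*(-5 + V)² (O(V) = -2*(V - 5)² = -2*(-5 + V)²)
w = 41672/343 (w = 122 - (-54 - 120)/(-2*(-5 - 8)² + (-13 + 8)) = 122 - (-174)/(-2*(-13)² - 5) = 122 - (-174)/(-2*169 - 5) = 122 - (-174)/(-338 - 5) = 122 - (-174)/(-343) = 122 - (-174)*(-1)/343 = 122 - 1*174/343 = 122 - 174/343 = 41672/343 ≈ 121.49)
(√(w + 437))² = (√(41672/343 + 437))² = (√(191563/343))² = (√1340941/49)² = 191563/343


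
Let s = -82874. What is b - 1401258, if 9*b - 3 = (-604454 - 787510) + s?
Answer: -14086157/9 ≈ -1.5651e+6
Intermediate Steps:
b = -1474835/9 (b = ⅓ + ((-604454 - 787510) - 82874)/9 = ⅓ + (-1391964 - 82874)/9 = ⅓ + (⅑)*(-1474838) = ⅓ - 1474838/9 = -1474835/9 ≈ -1.6387e+5)
b - 1401258 = -1474835/9 - 1401258 = -14086157/9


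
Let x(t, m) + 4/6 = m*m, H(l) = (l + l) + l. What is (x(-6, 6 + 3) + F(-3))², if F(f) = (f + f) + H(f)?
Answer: 38416/9 ≈ 4268.4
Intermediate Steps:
H(l) = 3*l (H(l) = 2*l + l = 3*l)
F(f) = 5*f (F(f) = (f + f) + 3*f = 2*f + 3*f = 5*f)
x(t, m) = -⅔ + m² (x(t, m) = -⅔ + m*m = -⅔ + m²)
(x(-6, 6 + 3) + F(-3))² = ((-⅔ + (6 + 3)²) + 5*(-3))² = ((-⅔ + 9²) - 15)² = ((-⅔ + 81) - 15)² = (241/3 - 15)² = (196/3)² = 38416/9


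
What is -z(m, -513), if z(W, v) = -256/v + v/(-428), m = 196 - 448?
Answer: -372737/219564 ≈ -1.6976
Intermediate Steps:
m = -252
z(W, v) = -256/v - v/428 (z(W, v) = -256/v + v*(-1/428) = -256/v - v/428)
-z(m, -513) = -(-256/(-513) - 1/428*(-513)) = -(-256*(-1/513) + 513/428) = -(256/513 + 513/428) = -1*372737/219564 = -372737/219564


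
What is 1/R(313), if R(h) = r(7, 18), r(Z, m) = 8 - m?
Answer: -1/10 ≈ -0.10000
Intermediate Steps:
R(h) = -10 (R(h) = 8 - 1*18 = 8 - 18 = -10)
1/R(313) = 1/(-10) = -1/10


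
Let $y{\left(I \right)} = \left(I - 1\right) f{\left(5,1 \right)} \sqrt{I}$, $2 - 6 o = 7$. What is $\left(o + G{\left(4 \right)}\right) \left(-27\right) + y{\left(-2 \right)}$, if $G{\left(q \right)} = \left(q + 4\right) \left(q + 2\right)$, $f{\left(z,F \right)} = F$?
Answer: $- \frac{2547}{2} - 3 i \sqrt{2} \approx -1273.5 - 4.2426 i$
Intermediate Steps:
$o = - \frac{5}{6}$ ($o = \frac{1}{3} - \frac{7}{6} = - \frac{5}{6} \approx -0.83333$)
$G{\left(q \right)} = \left(2 + q\right) \left(4 + q\right)$ ($G{\left(q \right)} = \left(4 + q\right) \left(2 + q\right) = \left(2 + q\right) \left(4 + q\right)$)
$y{\left(I \right)} = \sqrt{I} \left(-1 + I\right)$ ($y{\left(I \right)} = \left(I - 1\right) 1 \sqrt{I} = \left(-1 + I\right) \sqrt{I} = \sqrt{I} \left(-1 + I\right)$)
$\left(o + G{\left(4 \right)}\right) \left(-27\right) + y{\left(-2 \right)} = \left(- \frac{5}{6} + \left(8 + 4^{2} + 6 \cdot 4\right)\right) \left(-27\right) + \sqrt{-2} \left(-1 - 2\right) = \left(- \frac{5}{6} + \left(8 + 16 + 24\right)\right) \left(-27\right) + i \sqrt{2} \left(-3\right) = \left(- \frac{5}{6} + 48\right) \left(-27\right) - 3 i \sqrt{2} = \frac{283}{6} \left(-27\right) - 3 i \sqrt{2} = - \frac{2547}{2} - 3 i \sqrt{2}$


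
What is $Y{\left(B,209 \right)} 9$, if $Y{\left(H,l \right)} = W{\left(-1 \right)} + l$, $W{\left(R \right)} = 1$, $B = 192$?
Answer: $1890$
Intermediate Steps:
$Y{\left(H,l \right)} = 1 + l$
$Y{\left(B,209 \right)} 9 = \left(1 + 209\right) 9 = 210 \cdot 9 = 1890$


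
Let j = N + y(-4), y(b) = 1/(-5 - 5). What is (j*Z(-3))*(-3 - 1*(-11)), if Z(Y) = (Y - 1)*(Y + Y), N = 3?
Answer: 2784/5 ≈ 556.80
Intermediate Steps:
y(b) = -⅒ (y(b) = 1/(-10) = -⅒)
Z(Y) = 2*Y*(-1 + Y) (Z(Y) = (-1 + Y)*(2*Y) = 2*Y*(-1 + Y))
j = 29/10 (j = 3 - ⅒ = 29/10 ≈ 2.9000)
(j*Z(-3))*(-3 - 1*(-11)) = (29*(2*(-3)*(-1 - 3))/10)*(-3 - 1*(-11)) = (29*(2*(-3)*(-4))/10)*(-3 + 11) = ((29/10)*24)*8 = (348/5)*8 = 2784/5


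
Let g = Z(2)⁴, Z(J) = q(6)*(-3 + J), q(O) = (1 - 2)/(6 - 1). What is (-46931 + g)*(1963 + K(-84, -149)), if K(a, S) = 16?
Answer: -58047778646/625 ≈ -9.2876e+7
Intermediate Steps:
q(O) = -⅕ (q(O) = -1/5 = -1*⅕ = -⅕)
Z(J) = ⅗ - J/5 (Z(J) = -(-3 + J)/5 = ⅗ - J/5)
g = 1/625 (g = (⅗ - ⅕*2)⁴ = (⅗ - ⅖)⁴ = (⅕)⁴ = 1/625 ≈ 0.0016000)
(-46931 + g)*(1963 + K(-84, -149)) = (-46931 + 1/625)*(1963 + 16) = -29331874/625*1979 = -58047778646/625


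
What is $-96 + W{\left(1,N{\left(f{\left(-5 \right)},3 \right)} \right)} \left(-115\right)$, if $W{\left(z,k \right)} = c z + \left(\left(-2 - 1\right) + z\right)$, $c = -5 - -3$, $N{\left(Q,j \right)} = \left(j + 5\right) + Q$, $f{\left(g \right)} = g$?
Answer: $364$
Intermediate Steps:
$N{\left(Q,j \right)} = 5 + Q + j$ ($N{\left(Q,j \right)} = \left(5 + j\right) + Q = 5 + Q + j$)
$c = -2$ ($c = -5 + 3 = -2$)
$W{\left(z,k \right)} = -3 - z$ ($W{\left(z,k \right)} = - 2 z + \left(\left(-2 - 1\right) + z\right) = - 2 z + \left(-3 + z\right) = -3 - z$)
$-96 + W{\left(1,N{\left(f{\left(-5 \right)},3 \right)} \right)} \left(-115\right) = -96 + \left(-3 - 1\right) \left(-115\right) = -96 - -460 = -96 + 460 = 364$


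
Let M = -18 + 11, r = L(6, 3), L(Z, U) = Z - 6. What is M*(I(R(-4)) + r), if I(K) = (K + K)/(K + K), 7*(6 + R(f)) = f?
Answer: -7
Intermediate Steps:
R(f) = -6 + f/7
I(K) = 1 (I(K) = (2*K)/((2*K)) = (2*K)*(1/(2*K)) = 1)
L(Z, U) = -6 + Z
r = 0 (r = -6 + 6 = 0)
M = -7
M*(I(R(-4)) + r) = -7*(1 + 0) = -7*1 = -7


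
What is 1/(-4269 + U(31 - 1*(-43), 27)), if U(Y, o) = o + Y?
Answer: -1/4168 ≈ -0.00023992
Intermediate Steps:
U(Y, o) = Y + o
1/(-4269 + U(31 - 1*(-43), 27)) = 1/(-4269 + ((31 - 1*(-43)) + 27)) = 1/(-4269 + ((31 + 43) + 27)) = 1/(-4269 + (74 + 27)) = 1/(-4269 + 101) = 1/(-4168) = -1/4168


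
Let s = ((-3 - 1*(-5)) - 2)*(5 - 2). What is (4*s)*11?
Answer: 0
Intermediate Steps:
s = 0 (s = ((-3 + 5) - 2)*3 = (2 - 2)*3 = 0*3 = 0)
(4*s)*11 = (4*0)*11 = 0*11 = 0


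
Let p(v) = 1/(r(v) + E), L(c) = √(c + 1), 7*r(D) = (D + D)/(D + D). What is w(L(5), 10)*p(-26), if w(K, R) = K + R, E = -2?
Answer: -70/13 - 7*√6/13 ≈ -6.7036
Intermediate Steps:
r(D) = ⅐ (r(D) = ((D + D)/(D + D))/7 = ((2*D)/((2*D)))/7 = ((2*D)*(1/(2*D)))/7 = (⅐)*1 = ⅐)
L(c) = √(1 + c)
p(v) = -7/13 (p(v) = 1/(⅐ - 2) = 1/(-13/7) = -7/13)
w(L(5), 10)*p(-26) = (√(1 + 5) + 10)*(-7/13) = (√6 + 10)*(-7/13) = (10 + √6)*(-7/13) = -70/13 - 7*√6/13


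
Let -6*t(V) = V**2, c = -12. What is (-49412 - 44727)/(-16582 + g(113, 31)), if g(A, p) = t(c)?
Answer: 4093/722 ≈ 5.6690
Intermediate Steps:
t(V) = -V**2/6
g(A, p) = -24 (g(A, p) = -1/6*(-12)**2 = -1/6*144 = -24)
(-49412 - 44727)/(-16582 + g(113, 31)) = (-49412 - 44727)/(-16582 - 24) = -94139/(-16606) = -94139*(-1/16606) = 4093/722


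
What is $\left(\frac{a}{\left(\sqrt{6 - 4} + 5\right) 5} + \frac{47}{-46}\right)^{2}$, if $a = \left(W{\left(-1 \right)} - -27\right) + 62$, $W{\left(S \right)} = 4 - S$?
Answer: $\frac{567713}{52900} - \frac{13254 \sqrt{2}}{2645} \approx 3.6452$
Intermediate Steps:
$a = 94$ ($a = \left(\left(4 - -1\right) - -27\right) + 62 = \left(\left(4 + 1\right) + 27\right) + 62 = \left(5 + 27\right) + 62 = 32 + 62 = 94$)
$\left(\frac{a}{\left(\sqrt{6 - 4} + 5\right) 5} + \frac{47}{-46}\right)^{2} = \left(\frac{94}{\left(\sqrt{6 - 4} + 5\right) 5} + \frac{47}{-46}\right)^{2} = \left(\frac{94}{\left(\sqrt{2} + 5\right) 5} + 47 \left(- \frac{1}{46}\right)\right)^{2} = \left(\frac{94}{\left(5 + \sqrt{2}\right) 5} - \frac{47}{46}\right)^{2} = \left(\frac{94}{25 + 5 \sqrt{2}} - \frac{47}{46}\right)^{2} = \left(- \frac{47}{46} + \frac{94}{25 + 5 \sqrt{2}}\right)^{2}$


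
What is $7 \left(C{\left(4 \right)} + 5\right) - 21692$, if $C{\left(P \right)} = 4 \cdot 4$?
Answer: $-21545$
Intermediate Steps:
$C{\left(P \right)} = 16$
$7 \left(C{\left(4 \right)} + 5\right) - 21692 = 7 \left(16 + 5\right) - 21692 = 7 \cdot 21 - 21692 = 147 - 21692 = -21545$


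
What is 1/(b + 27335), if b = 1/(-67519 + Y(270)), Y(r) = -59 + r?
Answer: 67308/1839864179 ≈ 3.6583e-5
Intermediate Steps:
b = -1/67308 (b = 1/(-67519 + (-59 + 270)) = 1/(-67519 + 211) = 1/(-67308) = -1/67308 ≈ -1.4857e-5)
1/(b + 27335) = 1/(-1/67308 + 27335) = 1/(1839864179/67308) = 67308/1839864179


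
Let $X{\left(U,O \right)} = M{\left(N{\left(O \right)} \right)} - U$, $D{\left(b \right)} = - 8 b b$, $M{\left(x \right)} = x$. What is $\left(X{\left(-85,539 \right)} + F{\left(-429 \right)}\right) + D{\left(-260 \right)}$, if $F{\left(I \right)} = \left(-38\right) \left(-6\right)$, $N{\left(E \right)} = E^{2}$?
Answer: $-249966$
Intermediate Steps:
$D{\left(b \right)} = - 8 b^{2}$
$F{\left(I \right)} = 228$
$X{\left(U,O \right)} = O^{2} - U$
$\left(X{\left(-85,539 \right)} + F{\left(-429 \right)}\right) + D{\left(-260 \right)} = \left(\left(539^{2} - -85\right) + 228\right) - 8 \left(-260\right)^{2} = \left(\left(290521 + 85\right) + 228\right) - 540800 = \left(290606 + 228\right) - 540800 = 290834 - 540800 = -249966$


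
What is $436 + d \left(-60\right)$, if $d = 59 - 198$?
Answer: $8776$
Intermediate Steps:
$d = -139$
$436 + d \left(-60\right) = 436 - -8340 = 436 + 8340 = 8776$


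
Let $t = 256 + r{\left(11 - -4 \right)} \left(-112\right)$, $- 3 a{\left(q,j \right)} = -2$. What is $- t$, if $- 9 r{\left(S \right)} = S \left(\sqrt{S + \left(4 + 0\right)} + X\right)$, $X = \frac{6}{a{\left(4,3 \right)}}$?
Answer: $-1936 - \frac{560 \sqrt{19}}{3} \approx -2749.7$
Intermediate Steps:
$a{\left(q,j \right)} = \frac{2}{3}$ ($a{\left(q,j \right)} = \left(- \frac{1}{3}\right) \left(-2\right) = \frac{2}{3}$)
$X = 9$ ($X = \frac{6}{\frac{2}{3}} = 6 \cdot \frac{3}{2} = 9$)
$r{\left(S \right)} = - \frac{S \left(9 + \sqrt{4 + S}\right)}{9}$ ($r{\left(S \right)} = - \frac{S \left(\sqrt{S + \left(4 + 0\right)} + 9\right)}{9} = - \frac{S \left(\sqrt{S + 4} + 9\right)}{9} = - \frac{S \left(\sqrt{4 + S} + 9\right)}{9} = - \frac{S \left(9 + \sqrt{4 + S}\right)}{9}$)
$t = 1936 + \frac{560 \sqrt{19}}{3}$ ($t = 256 + - \frac{\left(11 - -4\right) \left(9 + \sqrt{4 + \left(11 - -4\right)}\right)}{9} \left(-112\right) = 256 + - \frac{\left(11 + 4\right) \left(9 + \sqrt{4 + \left(11 + 4\right)}\right)}{9} \left(-112\right) = 256 + \left(- \frac{1}{9}\right) 15 \left(9 + \sqrt{4 + 15}\right) \left(-112\right) = 256 + \left(- \frac{1}{9}\right) 15 \left(9 + \sqrt{19}\right) \left(-112\right) = 256 + \left(-15 - \frac{5 \sqrt{19}}{3}\right) \left(-112\right) = 256 + \left(1680 + \frac{560 \sqrt{19}}{3}\right) = 1936 + \frac{560 \sqrt{19}}{3} \approx 2749.7$)
$- t = - (1936 + \frac{560 \sqrt{19}}{3}) = -1936 - \frac{560 \sqrt{19}}{3}$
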